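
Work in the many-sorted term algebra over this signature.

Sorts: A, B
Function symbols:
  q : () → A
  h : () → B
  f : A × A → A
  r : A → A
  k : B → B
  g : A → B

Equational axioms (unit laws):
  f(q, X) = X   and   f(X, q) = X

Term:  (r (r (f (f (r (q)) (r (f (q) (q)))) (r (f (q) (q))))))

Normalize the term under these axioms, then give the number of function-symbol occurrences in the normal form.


size = 10

1. (r (r (f (f (r (q)) (r (f (q) (q)))) (r (f (q) (q))))))  →  (r (r (f (f (r (q)) (r (q))) (r (f (q) (q))))))
2. (r (r (f (f (r (q)) (r (q))) (r (f (q) (q))))))  →  (r (r (f (f (r (q)) (r (q))) (r (q)))))
normal form: (r (r (f (f (r (q)) (r (q))) (r (q)))))


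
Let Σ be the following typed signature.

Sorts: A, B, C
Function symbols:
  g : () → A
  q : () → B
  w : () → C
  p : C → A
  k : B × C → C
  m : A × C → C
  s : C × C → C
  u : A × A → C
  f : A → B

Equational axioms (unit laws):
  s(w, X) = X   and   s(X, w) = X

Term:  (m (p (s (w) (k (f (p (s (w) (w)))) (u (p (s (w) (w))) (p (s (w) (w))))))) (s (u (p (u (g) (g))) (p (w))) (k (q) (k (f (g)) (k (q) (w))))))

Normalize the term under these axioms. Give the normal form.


1. (m (p (s (w) (k (f (p (s (w) (w)))) (u (p (s (w) (w))) (p (s (w) (w))))))) (s (u (p (u (g) (g))) (p (w))) (k (q) (k (f (g)) (k (q) (w))))))  →  (m (p (k (f (p (s (w) (w)))) (u (p (s (w) (w))) (p (s (w) (w)))))) (s (u (p (u (g) (g))) (p (w))) (k (q) (k (f (g)) (k (q) (w))))))
2. (m (p (k (f (p (s (w) (w)))) (u (p (s (w) (w))) (p (s (w) (w)))))) (s (u (p (u (g) (g))) (p (w))) (k (q) (k (f (g)) (k (q) (w))))))  →  (m (p (k (f (p (w))) (u (p (s (w) (w))) (p (s (w) (w)))))) (s (u (p (u (g) (g))) (p (w))) (k (q) (k (f (g)) (k (q) (w))))))
3. (m (p (k (f (p (w))) (u (p (s (w) (w))) (p (s (w) (w)))))) (s (u (p (u (g) (g))) (p (w))) (k (q) (k (f (g)) (k (q) (w))))))  →  (m (p (k (f (p (w))) (u (p (w)) (p (s (w) (w)))))) (s (u (p (u (g) (g))) (p (w))) (k (q) (k (f (g)) (k (q) (w))))))
4. (m (p (k (f (p (w))) (u (p (w)) (p (s (w) (w)))))) (s (u (p (u (g) (g))) (p (w))) (k (q) (k (f (g)) (k (q) (w))))))  →  (m (p (k (f (p (w))) (u (p (w)) (p (w))))) (s (u (p (u (g) (g))) (p (w))) (k (q) (k (f (g)) (k (q) (w))))))

normal form = (m (p (k (f (p (w))) (u (p (w)) (p (w))))) (s (u (p (u (g) (g))) (p (w))) (k (q) (k (f (g)) (k (q) (w))))))


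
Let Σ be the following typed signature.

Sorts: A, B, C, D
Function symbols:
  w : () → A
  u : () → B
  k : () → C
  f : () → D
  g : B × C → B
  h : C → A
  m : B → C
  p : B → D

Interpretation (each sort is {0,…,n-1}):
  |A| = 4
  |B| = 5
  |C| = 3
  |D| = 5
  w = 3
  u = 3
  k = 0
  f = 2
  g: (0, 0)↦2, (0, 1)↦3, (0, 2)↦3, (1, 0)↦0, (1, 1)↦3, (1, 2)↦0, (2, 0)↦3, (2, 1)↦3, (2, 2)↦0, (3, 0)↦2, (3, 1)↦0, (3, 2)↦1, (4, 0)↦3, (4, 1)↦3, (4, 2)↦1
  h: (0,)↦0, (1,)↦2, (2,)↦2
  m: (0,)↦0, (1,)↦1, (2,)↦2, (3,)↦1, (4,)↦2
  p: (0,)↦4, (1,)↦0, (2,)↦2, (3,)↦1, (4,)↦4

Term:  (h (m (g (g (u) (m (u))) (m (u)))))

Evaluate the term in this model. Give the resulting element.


  u = 3
  u = 3
  (m (u)) = m(3,) = 1
  (g (u) (m (u))) = g(3, 1) = 0
  u = 3
  (m (u)) = m(3,) = 1
  (g (g (u) (m (u))) (m (u))) = g(0, 1) = 3
  (m (g (g (u) (m (u))) (m (u)))) = m(3,) = 1
  (h (m (g (g (u) (m (u))) (m (u))))) = h(1,) = 2

value = 2


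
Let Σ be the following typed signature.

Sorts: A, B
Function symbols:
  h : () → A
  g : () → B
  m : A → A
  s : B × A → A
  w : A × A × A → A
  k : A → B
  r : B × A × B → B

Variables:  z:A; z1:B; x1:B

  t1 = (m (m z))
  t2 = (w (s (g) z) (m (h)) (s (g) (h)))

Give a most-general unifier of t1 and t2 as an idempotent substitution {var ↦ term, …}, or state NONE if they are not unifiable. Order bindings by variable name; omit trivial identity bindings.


head clash or occurs-check failure — not unifiable

NONE (not unifiable)


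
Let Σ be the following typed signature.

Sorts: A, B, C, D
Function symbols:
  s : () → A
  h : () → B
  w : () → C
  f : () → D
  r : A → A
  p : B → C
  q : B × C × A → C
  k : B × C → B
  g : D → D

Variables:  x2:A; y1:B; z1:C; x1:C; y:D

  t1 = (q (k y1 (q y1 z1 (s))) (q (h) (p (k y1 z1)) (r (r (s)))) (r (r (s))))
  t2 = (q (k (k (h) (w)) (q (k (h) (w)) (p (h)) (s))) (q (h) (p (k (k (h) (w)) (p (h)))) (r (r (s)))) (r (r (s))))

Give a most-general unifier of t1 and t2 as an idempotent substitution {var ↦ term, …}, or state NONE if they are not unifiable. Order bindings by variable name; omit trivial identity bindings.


{y1 ↦ (k (h) (w)), z1 ↦ (p (h))}


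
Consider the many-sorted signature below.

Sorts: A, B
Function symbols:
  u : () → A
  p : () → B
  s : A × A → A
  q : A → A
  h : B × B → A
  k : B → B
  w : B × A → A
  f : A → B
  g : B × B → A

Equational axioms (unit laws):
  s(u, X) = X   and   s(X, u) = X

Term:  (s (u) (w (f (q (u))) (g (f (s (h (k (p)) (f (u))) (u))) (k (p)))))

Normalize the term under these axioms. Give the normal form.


1. (s (u) (w (f (q (u))) (g (f (s (h (k (p)) (f (u))) (u))) (k (p)))))  →  (w (f (q (u))) (g (f (s (h (k (p)) (f (u))) (u))) (k (p))))
2. (w (f (q (u))) (g (f (s (h (k (p)) (f (u))) (u))) (k (p))))  →  (w (f (q (u))) (g (f (h (k (p)) (f (u)))) (k (p))))

normal form = (w (f (q (u))) (g (f (h (k (p)) (f (u)))) (k (p))))


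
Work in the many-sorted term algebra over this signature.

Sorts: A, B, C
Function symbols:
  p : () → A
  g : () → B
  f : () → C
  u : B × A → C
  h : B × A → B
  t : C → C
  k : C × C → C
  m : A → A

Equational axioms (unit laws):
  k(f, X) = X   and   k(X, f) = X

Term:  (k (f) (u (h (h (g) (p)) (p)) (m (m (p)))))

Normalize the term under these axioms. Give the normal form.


normal form = (u (h (h (g) (p)) (p)) (m (m (p))))

1. (k (f) (u (h (h (g) (p)) (p)) (m (m (p)))))  →  (u (h (h (g) (p)) (p)) (m (m (p))))


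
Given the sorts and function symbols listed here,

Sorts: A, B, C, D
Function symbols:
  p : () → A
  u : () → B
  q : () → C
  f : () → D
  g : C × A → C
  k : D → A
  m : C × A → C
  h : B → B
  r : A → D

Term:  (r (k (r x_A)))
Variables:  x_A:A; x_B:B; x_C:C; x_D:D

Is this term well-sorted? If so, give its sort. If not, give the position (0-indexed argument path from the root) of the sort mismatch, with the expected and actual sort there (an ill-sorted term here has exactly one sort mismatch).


well-sorted; sort = D

      x_A : A
    (r x_A) : D
  (k (r x_A)) : A
(r (k (r x_A))) : D


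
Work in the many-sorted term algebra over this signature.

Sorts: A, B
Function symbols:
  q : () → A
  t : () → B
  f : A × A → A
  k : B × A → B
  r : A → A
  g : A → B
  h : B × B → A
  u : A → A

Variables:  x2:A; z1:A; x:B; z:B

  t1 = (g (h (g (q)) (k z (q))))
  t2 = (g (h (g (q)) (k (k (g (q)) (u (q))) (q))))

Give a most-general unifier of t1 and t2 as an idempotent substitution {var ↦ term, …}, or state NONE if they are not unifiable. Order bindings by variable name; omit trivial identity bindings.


{z ↦ (k (g (q)) (u (q)))}


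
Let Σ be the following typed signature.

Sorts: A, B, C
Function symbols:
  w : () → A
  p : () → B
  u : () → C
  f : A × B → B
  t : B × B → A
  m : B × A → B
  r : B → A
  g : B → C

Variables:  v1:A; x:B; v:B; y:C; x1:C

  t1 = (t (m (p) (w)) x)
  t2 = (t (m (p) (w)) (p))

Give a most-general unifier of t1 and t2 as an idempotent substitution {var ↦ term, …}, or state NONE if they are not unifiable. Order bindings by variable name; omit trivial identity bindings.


{x ↦ (p)}


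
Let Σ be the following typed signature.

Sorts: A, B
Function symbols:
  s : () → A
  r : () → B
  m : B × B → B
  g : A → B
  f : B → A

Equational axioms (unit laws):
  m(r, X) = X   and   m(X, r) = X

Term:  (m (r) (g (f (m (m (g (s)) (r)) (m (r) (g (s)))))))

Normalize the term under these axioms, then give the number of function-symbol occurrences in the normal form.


size = 7

1. (m (r) (g (f (m (m (g (s)) (r)) (m (r) (g (s)))))))  →  (g (f (m (m (g (s)) (r)) (m (r) (g (s))))))
2. (g (f (m (m (g (s)) (r)) (m (r) (g (s))))))  →  (g (f (m (g (s)) (m (r) (g (s))))))
3. (g (f (m (g (s)) (m (r) (g (s))))))  →  (g (f (m (g (s)) (g (s)))))
normal form: (g (f (m (g (s)) (g (s)))))


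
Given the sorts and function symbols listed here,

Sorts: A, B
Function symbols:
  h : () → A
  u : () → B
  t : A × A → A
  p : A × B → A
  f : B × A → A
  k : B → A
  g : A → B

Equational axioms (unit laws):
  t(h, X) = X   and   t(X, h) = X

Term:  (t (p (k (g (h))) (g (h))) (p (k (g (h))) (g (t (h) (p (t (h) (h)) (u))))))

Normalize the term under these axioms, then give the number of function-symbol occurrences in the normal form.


size = 15

1. (t (p (k (g (h))) (g (h))) (p (k (g (h))) (g (t (h) (p (t (h) (h)) (u))))))  →  (t (p (k (g (h))) (g (h))) (p (k (g (h))) (g (p (t (h) (h)) (u)))))
2. (t (p (k (g (h))) (g (h))) (p (k (g (h))) (g (p (t (h) (h)) (u)))))  →  (t (p (k (g (h))) (g (h))) (p (k (g (h))) (g (p (h) (u)))))
normal form: (t (p (k (g (h))) (g (h))) (p (k (g (h))) (g (p (h) (u)))))


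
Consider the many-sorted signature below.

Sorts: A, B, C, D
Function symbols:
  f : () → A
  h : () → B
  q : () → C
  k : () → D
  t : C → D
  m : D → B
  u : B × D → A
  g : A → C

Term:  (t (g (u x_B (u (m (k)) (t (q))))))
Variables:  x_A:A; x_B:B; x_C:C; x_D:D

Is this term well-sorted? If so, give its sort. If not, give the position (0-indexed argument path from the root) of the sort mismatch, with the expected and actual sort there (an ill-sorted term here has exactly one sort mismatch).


      x_B : B
          (k) : D
        (m (k)) : B
          (q) : C
        (t (q)) : D
      (u (m (k)) (t (q))) : A
    (u x_B (u (m (k)) (t (q)))) : ✗ arg 1 at [0, 0, 1] has sort A, expected D

ill-sorted at position [0, 0, 1]: expected D, got A


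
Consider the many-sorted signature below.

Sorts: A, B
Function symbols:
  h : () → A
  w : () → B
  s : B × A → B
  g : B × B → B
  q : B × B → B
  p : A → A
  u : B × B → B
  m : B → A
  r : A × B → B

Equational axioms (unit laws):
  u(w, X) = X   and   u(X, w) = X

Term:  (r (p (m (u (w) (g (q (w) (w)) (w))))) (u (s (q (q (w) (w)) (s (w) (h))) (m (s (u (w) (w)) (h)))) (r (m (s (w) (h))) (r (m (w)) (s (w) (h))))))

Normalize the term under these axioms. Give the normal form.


normal form = (r (p (m (g (q (w) (w)) (w)))) (u (s (q (q (w) (w)) (s (w) (h))) (m (s (w) (h)))) (r (m (s (w) (h))) (r (m (w)) (s (w) (h))))))

1. (r (p (m (u (w) (g (q (w) (w)) (w))))) (u (s (q (q (w) (w)) (s (w) (h))) (m (s (u (w) (w)) (h)))) (r (m (s (w) (h))) (r (m (w)) (s (w) (h))))))  →  (r (p (m (g (q (w) (w)) (w)))) (u (s (q (q (w) (w)) (s (w) (h))) (m (s (u (w) (w)) (h)))) (r (m (s (w) (h))) (r (m (w)) (s (w) (h))))))
2. (r (p (m (g (q (w) (w)) (w)))) (u (s (q (q (w) (w)) (s (w) (h))) (m (s (u (w) (w)) (h)))) (r (m (s (w) (h))) (r (m (w)) (s (w) (h))))))  →  (r (p (m (g (q (w) (w)) (w)))) (u (s (q (q (w) (w)) (s (w) (h))) (m (s (w) (h)))) (r (m (s (w) (h))) (r (m (w)) (s (w) (h))))))


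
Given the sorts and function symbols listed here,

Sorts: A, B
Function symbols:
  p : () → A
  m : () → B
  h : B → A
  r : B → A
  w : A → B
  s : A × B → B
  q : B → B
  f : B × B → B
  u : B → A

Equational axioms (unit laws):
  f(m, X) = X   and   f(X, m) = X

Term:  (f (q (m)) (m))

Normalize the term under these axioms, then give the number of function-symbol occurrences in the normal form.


size = 2

1. (f (q (m)) (m))  →  (q (m))
normal form: (q (m))


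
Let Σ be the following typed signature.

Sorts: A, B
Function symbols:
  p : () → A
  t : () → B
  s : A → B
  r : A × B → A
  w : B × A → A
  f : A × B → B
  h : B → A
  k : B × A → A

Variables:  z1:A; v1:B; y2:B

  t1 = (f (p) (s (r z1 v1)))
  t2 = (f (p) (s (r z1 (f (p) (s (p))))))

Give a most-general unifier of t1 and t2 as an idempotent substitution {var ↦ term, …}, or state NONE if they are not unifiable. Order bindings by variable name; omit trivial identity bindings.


{v1 ↦ (f (p) (s (p)))}


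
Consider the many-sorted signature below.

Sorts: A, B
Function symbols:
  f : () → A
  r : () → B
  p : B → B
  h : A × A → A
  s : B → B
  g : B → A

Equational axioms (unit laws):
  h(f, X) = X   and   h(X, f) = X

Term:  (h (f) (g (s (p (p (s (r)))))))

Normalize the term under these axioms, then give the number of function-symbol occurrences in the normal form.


size = 6

1. (h (f) (g (s (p (p (s (r)))))))  →  (g (s (p (p (s (r))))))
normal form: (g (s (p (p (s (r))))))


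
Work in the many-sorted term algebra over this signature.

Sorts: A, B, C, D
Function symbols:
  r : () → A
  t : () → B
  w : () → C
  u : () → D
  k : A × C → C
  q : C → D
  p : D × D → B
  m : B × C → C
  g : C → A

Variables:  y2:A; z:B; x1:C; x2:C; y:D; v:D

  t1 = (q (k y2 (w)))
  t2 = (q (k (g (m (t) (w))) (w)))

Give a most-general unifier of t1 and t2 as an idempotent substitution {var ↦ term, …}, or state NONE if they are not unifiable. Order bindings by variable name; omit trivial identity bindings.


{y2 ↦ (g (m (t) (w)))}


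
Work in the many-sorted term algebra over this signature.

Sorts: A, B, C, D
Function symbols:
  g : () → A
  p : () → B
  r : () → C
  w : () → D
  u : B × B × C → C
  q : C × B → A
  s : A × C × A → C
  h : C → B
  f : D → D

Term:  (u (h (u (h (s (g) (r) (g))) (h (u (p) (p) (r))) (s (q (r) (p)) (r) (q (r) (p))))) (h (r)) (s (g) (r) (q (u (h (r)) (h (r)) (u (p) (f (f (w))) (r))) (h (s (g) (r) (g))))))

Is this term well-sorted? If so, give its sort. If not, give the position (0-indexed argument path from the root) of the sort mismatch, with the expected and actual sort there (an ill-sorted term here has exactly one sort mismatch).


ill-sorted at position [2, 2, 0, 2, 1]: expected B, got D

          (g) : A
          (r) : C
          (g) : A
        (s (g) (r) (g)) : C
      (h (s (g) (r) (g))) : B
          (p) : B
          (p) : B
          (r) : C
        (u (p) (p) (r)) : C
      (h (u (p) (p) (r))) : B
          (r) : C
          (p) : B
        (q (r) (p)) : A
        (r) : C
          (r) : C
          (p) : B
        (q (r) (p)) : A
      (s (q (r) (p)) (r) (q (r) (p))) : C
    (u (h (s (g) (r) (g))) (h (u (p) (p) (r))) (s (q (r) (p)) (r) (q (r) (p)))) : C
  (h (u (h (s (g) (r) (g))) (h (u (p) (p) (r))) (s (q (r) (p)) (r) (q (r) (p))))) : B
    (r) : C
  (h (r)) : B
    (g) : A
    (r) : C
          (r) : C
        (h (r)) : B
          (r) : C
        (h (r)) : B
          (p) : B
              (w) : D
            (f (w)) : D
          (f (f (w))) : D
          (r) : C
        (u (p) (f (f (w))) (r)) : ✗ arg 1 at [2, 2, 0, 2, 1] has sort D, expected B
          (g) : A
          (r) : C
          (g) : A
        (s (g) (r) (g)) : C
      (h (s (g) (r) (g))) : B


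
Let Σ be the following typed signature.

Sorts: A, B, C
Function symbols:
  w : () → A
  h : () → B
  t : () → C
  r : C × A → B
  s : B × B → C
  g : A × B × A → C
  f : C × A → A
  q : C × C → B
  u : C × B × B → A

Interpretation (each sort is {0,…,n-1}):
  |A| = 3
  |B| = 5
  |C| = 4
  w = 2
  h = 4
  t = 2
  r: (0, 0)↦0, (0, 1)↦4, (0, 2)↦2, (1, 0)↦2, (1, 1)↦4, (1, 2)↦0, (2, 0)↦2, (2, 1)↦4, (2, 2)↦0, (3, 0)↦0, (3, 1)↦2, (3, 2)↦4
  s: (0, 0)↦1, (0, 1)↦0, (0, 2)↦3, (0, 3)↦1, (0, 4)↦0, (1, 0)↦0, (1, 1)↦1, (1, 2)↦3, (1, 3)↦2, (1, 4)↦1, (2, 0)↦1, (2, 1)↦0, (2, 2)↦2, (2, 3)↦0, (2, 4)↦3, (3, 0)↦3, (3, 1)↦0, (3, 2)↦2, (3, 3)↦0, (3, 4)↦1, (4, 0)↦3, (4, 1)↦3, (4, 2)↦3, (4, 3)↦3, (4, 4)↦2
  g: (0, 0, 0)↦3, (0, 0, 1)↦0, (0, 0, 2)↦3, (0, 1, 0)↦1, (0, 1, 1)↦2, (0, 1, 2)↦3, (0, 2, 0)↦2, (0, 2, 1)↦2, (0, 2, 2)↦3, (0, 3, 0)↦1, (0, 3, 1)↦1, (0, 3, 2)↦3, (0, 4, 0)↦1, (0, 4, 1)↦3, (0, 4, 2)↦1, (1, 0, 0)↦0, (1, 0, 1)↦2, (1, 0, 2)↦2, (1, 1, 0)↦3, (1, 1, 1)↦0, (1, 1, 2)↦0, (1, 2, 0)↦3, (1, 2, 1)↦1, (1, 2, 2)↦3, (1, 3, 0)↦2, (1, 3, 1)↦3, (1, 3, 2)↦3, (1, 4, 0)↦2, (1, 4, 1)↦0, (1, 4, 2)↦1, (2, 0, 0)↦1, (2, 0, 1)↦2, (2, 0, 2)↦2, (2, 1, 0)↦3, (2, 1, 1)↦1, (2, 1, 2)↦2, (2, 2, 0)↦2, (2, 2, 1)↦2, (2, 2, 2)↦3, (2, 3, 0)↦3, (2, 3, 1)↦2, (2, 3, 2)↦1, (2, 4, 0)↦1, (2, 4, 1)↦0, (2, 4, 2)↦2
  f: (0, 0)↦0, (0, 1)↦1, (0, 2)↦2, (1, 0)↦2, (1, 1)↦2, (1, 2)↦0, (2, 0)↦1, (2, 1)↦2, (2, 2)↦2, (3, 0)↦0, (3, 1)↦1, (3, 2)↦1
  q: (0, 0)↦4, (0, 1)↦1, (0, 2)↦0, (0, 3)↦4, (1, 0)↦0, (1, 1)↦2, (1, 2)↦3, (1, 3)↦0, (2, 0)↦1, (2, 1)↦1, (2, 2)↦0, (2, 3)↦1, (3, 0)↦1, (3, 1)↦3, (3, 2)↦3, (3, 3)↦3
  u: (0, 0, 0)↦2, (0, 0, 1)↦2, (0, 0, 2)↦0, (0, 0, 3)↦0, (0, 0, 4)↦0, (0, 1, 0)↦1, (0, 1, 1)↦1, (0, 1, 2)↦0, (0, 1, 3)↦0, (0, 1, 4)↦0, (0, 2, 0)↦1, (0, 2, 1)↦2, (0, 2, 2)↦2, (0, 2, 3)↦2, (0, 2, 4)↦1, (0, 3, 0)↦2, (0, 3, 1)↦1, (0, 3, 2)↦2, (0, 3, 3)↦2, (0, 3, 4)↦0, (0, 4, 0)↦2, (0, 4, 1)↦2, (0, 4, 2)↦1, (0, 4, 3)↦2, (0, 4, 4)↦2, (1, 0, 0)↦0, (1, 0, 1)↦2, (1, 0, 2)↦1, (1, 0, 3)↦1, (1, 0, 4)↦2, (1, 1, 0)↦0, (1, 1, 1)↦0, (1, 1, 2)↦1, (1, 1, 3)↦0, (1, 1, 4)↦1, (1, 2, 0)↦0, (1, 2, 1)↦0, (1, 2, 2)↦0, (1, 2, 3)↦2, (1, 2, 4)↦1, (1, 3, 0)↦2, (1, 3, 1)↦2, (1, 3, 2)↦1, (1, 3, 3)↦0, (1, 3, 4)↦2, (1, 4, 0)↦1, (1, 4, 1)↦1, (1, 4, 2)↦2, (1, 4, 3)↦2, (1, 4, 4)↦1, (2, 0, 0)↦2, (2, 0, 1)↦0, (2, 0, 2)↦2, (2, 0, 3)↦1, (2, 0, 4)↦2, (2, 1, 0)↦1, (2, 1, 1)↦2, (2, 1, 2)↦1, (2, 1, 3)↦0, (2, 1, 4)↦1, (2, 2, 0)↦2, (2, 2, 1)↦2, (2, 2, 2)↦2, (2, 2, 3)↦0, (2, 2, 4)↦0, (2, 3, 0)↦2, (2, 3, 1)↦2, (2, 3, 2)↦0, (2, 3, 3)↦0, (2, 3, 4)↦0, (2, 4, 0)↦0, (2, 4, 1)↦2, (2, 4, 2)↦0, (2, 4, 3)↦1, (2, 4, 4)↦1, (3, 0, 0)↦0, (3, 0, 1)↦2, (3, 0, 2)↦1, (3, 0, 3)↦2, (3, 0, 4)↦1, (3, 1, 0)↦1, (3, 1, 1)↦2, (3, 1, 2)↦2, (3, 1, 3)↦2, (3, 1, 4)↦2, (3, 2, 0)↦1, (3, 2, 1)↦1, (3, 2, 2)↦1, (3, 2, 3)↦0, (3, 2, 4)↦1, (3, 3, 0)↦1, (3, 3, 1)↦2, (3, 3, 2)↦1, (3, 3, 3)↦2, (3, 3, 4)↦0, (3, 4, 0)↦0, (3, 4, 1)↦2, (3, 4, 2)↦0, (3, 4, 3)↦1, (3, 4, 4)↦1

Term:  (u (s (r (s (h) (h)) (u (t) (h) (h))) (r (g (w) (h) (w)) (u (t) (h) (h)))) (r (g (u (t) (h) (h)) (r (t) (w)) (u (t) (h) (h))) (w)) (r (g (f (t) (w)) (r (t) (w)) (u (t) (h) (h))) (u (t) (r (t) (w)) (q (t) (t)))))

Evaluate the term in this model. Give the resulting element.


value = 2

  h = 4
  h = 4
  (s (h) (h)) = s(4, 4) = 2
  t = 2
  h = 4
  h = 4
  (u (t) (h) (h)) = u(2, 4, 4) = 1
  (r (s (h) (h)) (u (t) (h) (h))) = r(2, 1) = 4
  w = 2
  h = 4
  w = 2
  (g (w) (h) (w)) = g(2, 4, 2) = 2
  t = 2
  h = 4
  h = 4
  (u (t) (h) (h)) = u(2, 4, 4) = 1
  (r (g (w) (h) (w)) (u (t) (h) (h))) = r(2, 1) = 4
  (s (r (s (h) (h)) (u (t) (h) (h))) (r (g (w) (h) (w)) (u (t) (h) (h)))) = s(4, 4) = 2
  t = 2
  h = 4
  h = 4
  (u (t) (h) (h)) = u(2, 4, 4) = 1
  t = 2
  w = 2
  (r (t) (w)) = r(2, 2) = 0
  t = 2
  h = 4
  h = 4
  (u (t) (h) (h)) = u(2, 4, 4) = 1
  (g (u (t) (h) (h)) (r (t) (w)) (u (t) (h) (h))) = g(1, 0, 1) = 2
  w = 2
  (r (g (u (t) (h) (h)) (r (t) (w)) (u (t) (h) (h))) (w)) = r(2, 2) = 0
  t = 2
  w = 2
  (f (t) (w)) = f(2, 2) = 2
  t = 2
  w = 2
  (r (t) (w)) = r(2, 2) = 0
  t = 2
  h = 4
  h = 4
  (u (t) (h) (h)) = u(2, 4, 4) = 1
  (g (f (t) (w)) (r (t) (w)) (u (t) (h) (h))) = g(2, 0, 1) = 2
  t = 2
  t = 2
  w = 2
  (r (t) (w)) = r(2, 2) = 0
  t = 2
  t = 2
  (q (t) (t)) = q(2, 2) = 0
  (u (t) (r (t) (w)) (q (t) (t))) = u(2, 0, 0) = 2
  (r (g (f (t) (w)) (r (t) (w)) (u (t) (h) (h))) (u (t) (r (t) (w)) (q (t) (t)))) = r(2, 2) = 0
  (u (s (r (s (h) (h)) (u (t) (h) (h))) (r (g (w) (h) (w)) (u (t) (h) (h)))) (r (g (u (t) (h) (h)) (r (t) (w)) (u (t) (h) (h))) (w)) (r (g (f (t) (w)) (r (t) (w)) (u (t) (h) (h))) (u (t) (r (t) (w)) (q (t) (t))))) = u(2, 0, 0) = 2


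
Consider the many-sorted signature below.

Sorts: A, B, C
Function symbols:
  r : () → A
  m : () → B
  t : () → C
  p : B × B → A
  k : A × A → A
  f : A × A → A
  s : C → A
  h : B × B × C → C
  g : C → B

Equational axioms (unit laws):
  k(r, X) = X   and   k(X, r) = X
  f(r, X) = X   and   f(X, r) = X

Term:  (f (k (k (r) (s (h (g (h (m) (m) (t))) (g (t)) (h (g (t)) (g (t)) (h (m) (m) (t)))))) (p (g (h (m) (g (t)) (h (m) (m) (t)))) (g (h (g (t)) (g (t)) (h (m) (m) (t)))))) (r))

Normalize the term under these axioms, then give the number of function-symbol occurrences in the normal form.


size = 39

1. (f (k (k (r) (s (h (g (h (m) (m) (t))) (g (t)) (h (g (t)) (g (t)) (h (m) (m) (t)))))) (p (g (h (m) (g (t)) (h (m) (m) (t)))) (g (h (g (t)) (g (t)) (h (m) (m) (t)))))) (r))  →  (k (k (r) (s (h (g (h (m) (m) (t))) (g (t)) (h (g (t)) (g (t)) (h (m) (m) (t)))))) (p (g (h (m) (g (t)) (h (m) (m) (t)))) (g (h (g (t)) (g (t)) (h (m) (m) (t))))))
2. (k (k (r) (s (h (g (h (m) (m) (t))) (g (t)) (h (g (t)) (g (t)) (h (m) (m) (t)))))) (p (g (h (m) (g (t)) (h (m) (m) (t)))) (g (h (g (t)) (g (t)) (h (m) (m) (t))))))  →  (k (s (h (g (h (m) (m) (t))) (g (t)) (h (g (t)) (g (t)) (h (m) (m) (t))))) (p (g (h (m) (g (t)) (h (m) (m) (t)))) (g (h (g (t)) (g (t)) (h (m) (m) (t))))))
normal form: (k (s (h (g (h (m) (m) (t))) (g (t)) (h (g (t)) (g (t)) (h (m) (m) (t))))) (p (g (h (m) (g (t)) (h (m) (m) (t)))) (g (h (g (t)) (g (t)) (h (m) (m) (t))))))


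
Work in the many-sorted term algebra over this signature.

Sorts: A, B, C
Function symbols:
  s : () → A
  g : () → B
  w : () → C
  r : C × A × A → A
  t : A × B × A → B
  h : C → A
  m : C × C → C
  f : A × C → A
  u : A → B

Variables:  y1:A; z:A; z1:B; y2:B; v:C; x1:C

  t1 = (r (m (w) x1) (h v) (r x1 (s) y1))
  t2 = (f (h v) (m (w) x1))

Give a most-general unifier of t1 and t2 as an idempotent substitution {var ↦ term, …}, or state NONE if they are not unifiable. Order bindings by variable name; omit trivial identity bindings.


NONE (not unifiable)

head clash or occurs-check failure — not unifiable


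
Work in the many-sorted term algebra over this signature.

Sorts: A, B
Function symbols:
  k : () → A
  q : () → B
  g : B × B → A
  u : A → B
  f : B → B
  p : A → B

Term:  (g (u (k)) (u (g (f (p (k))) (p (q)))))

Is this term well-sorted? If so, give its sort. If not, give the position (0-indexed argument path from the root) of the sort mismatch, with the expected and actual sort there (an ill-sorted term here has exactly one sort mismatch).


ill-sorted at position [1, 0, 1, 0]: expected A, got B

    (k) : A
  (u (k)) : B
          (k) : A
        (p (k)) : B
      (f (p (k))) : B
        (q) : B
      (p (q)) : ✗ arg 0 at [1, 0, 1, 0] has sort B, expected A


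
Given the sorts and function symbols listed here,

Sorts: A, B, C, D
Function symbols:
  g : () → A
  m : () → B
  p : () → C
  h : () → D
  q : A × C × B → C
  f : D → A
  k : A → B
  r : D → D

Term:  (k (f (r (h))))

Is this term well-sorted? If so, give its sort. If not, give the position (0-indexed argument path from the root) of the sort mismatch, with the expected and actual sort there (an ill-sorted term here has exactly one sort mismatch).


      (h) : D
    (r (h)) : D
  (f (r (h))) : A
(k (f (r (h)))) : B

well-sorted; sort = B


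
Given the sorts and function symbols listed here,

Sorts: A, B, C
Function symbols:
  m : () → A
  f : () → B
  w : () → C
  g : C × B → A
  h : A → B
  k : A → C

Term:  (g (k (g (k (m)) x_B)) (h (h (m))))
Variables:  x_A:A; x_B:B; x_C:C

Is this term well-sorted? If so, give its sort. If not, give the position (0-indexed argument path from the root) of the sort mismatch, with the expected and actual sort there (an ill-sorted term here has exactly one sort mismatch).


ill-sorted at position [1, 0]: expected A, got B

        (m) : A
      (k (m)) : C
      x_B : B
    (g (k (m)) x_B) : A
  (k (g (k (m)) x_B)) : C
      (m) : A
    (h (m)) : B
  (h (h (m))) : ✗ arg 0 at [1, 0] has sort B, expected A


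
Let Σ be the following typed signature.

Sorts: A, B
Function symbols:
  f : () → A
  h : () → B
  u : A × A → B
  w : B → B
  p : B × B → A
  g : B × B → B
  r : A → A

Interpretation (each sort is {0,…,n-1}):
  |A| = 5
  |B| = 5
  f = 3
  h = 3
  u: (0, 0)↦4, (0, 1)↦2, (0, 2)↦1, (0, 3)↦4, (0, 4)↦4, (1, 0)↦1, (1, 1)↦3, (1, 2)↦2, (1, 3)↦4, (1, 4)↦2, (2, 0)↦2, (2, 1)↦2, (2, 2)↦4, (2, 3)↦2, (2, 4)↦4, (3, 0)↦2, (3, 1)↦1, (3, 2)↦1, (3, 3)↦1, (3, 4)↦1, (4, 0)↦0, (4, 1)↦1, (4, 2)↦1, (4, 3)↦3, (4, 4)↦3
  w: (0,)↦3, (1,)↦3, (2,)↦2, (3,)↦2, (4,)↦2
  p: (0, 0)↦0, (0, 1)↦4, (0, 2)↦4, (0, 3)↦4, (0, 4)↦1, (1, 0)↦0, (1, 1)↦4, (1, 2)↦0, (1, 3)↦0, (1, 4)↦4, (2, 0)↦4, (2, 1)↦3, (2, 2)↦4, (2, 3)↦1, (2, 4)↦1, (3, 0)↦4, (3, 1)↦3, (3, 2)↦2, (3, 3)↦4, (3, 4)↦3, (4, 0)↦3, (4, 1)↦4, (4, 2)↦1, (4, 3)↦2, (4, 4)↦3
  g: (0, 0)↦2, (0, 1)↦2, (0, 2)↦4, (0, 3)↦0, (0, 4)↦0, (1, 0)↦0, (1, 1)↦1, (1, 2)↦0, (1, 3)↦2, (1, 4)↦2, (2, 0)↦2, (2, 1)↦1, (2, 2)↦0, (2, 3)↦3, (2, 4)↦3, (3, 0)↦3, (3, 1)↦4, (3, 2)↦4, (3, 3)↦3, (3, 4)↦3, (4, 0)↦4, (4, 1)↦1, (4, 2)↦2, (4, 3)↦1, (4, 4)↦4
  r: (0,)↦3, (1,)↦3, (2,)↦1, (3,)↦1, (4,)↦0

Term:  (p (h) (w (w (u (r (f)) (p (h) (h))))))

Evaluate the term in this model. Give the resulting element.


value = 2

  h = 3
  f = 3
  (r (f)) = r(3,) = 1
  h = 3
  h = 3
  (p (h) (h)) = p(3, 3) = 4
  (u (r (f)) (p (h) (h))) = u(1, 4) = 2
  (w (u (r (f)) (p (h) (h)))) = w(2,) = 2
  (w (w (u (r (f)) (p (h) (h))))) = w(2,) = 2
  (p (h) (w (w (u (r (f)) (p (h) (h)))))) = p(3, 2) = 2


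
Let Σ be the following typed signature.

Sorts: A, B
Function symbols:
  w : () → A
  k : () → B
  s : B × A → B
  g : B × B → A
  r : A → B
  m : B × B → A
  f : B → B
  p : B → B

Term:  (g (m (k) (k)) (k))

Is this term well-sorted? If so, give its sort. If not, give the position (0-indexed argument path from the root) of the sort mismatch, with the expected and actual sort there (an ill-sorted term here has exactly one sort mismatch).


ill-sorted at position [0]: expected B, got A

    (k) : B
    (k) : B
  (m (k) (k)) : A
  (k) : B
(g (m (k) (k)) (k)) : ✗ arg 0 at [0] has sort A, expected B


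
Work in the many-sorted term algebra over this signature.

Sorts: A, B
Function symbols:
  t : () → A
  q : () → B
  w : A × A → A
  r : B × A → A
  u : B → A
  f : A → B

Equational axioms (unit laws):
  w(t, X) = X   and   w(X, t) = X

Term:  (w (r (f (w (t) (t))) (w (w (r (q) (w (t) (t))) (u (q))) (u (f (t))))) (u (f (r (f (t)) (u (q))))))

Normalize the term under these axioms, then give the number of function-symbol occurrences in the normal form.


size = 21

1. (w (r (f (w (t) (t))) (w (w (r (q) (w (t) (t))) (u (q))) (u (f (t))))) (u (f (r (f (t)) (u (q))))))  →  (w (r (f (t)) (w (w (r (q) (w (t) (t))) (u (q))) (u (f (t))))) (u (f (r (f (t)) (u (q))))))
2. (w (r (f (t)) (w (w (r (q) (w (t) (t))) (u (q))) (u (f (t))))) (u (f (r (f (t)) (u (q))))))  →  (w (r (f (t)) (w (w (r (q) (t)) (u (q))) (u (f (t))))) (u (f (r (f (t)) (u (q))))))
normal form: (w (r (f (t)) (w (w (r (q) (t)) (u (q))) (u (f (t))))) (u (f (r (f (t)) (u (q))))))


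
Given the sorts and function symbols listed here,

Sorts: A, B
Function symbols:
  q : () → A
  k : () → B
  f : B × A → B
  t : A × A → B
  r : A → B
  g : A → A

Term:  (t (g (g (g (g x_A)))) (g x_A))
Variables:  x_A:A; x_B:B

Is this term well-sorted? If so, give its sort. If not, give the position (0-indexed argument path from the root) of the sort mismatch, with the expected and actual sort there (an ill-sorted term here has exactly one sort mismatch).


well-sorted; sort = B

          x_A : A
        (g x_A) : A
      (g (g x_A)) : A
    (g (g (g x_A))) : A
  (g (g (g (g x_A)))) : A
    x_A : A
  (g x_A) : A
(t (g (g (g (g x_A)))) (g x_A)) : B


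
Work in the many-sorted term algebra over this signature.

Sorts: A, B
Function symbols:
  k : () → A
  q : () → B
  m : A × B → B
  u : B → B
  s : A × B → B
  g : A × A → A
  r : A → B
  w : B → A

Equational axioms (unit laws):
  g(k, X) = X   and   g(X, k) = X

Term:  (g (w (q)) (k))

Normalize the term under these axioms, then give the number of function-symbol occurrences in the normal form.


1. (g (w (q)) (k))  →  (w (q))
normal form: (w (q))

size = 2


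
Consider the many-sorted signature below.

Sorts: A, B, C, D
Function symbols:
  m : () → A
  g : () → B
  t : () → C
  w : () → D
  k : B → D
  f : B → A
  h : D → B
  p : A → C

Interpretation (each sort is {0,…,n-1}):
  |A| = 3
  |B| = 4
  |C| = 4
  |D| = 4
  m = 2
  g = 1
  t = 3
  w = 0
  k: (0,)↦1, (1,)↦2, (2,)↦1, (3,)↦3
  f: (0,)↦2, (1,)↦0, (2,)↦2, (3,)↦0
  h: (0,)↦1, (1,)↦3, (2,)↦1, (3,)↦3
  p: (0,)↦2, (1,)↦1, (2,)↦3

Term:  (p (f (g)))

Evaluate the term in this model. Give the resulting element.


  g = 1
  (f (g)) = f(1,) = 0
  (p (f (g))) = p(0,) = 2

value = 2


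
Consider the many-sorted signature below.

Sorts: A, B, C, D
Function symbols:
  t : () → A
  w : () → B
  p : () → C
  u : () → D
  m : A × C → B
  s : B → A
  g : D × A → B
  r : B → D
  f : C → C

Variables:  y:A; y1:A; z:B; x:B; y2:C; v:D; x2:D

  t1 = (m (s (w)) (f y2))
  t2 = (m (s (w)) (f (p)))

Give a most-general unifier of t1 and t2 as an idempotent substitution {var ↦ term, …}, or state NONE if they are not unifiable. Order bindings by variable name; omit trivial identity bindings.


{y2 ↦ (p)}


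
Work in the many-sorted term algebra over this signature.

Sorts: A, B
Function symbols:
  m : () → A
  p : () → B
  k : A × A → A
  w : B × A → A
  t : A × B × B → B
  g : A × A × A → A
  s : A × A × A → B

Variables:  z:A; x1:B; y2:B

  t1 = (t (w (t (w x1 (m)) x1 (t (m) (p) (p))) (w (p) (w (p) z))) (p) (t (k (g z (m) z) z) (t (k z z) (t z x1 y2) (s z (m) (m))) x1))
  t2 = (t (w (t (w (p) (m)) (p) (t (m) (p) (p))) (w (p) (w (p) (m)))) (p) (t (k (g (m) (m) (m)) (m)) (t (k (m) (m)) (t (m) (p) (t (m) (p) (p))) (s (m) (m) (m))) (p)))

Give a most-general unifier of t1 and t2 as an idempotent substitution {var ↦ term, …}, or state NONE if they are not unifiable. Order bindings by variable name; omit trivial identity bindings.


{x1 ↦ (p), y2 ↦ (t (m) (p) (p)), z ↦ (m)}


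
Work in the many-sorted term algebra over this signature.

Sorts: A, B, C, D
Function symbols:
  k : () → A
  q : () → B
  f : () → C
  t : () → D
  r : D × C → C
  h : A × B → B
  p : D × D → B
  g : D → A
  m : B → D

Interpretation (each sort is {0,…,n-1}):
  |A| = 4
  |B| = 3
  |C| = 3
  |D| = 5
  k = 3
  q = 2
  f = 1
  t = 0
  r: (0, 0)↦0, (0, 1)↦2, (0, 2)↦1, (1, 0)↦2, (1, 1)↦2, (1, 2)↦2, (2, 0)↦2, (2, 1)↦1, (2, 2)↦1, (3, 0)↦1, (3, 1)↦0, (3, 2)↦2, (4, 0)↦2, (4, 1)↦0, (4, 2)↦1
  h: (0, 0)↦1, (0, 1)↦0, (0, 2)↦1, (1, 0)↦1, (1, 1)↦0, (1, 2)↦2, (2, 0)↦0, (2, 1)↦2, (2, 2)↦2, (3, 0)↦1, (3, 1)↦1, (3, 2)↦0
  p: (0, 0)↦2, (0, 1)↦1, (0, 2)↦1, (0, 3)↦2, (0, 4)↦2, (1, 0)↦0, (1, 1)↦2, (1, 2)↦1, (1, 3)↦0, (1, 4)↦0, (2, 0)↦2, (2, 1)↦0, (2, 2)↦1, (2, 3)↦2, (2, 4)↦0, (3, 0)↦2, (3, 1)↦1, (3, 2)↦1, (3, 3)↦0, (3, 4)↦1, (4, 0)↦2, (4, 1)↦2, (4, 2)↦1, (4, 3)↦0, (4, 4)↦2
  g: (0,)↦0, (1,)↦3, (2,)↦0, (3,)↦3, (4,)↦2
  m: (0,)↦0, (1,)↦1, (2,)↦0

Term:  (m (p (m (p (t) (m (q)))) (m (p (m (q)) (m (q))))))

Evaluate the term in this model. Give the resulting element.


  t = 0
  q = 2
  (m (q)) = m(2,) = 0
  (p (t) (m (q))) = p(0, 0) = 2
  (m (p (t) (m (q)))) = m(2,) = 0
  q = 2
  (m (q)) = m(2,) = 0
  q = 2
  (m (q)) = m(2,) = 0
  (p (m (q)) (m (q))) = p(0, 0) = 2
  (m (p (m (q)) (m (q)))) = m(2,) = 0
  (p (m (p (t) (m (q)))) (m (p (m (q)) (m (q))))) = p(0, 0) = 2
  (m (p (m (p (t) (m (q)))) (m (p (m (q)) (m (q)))))) = m(2,) = 0

value = 0


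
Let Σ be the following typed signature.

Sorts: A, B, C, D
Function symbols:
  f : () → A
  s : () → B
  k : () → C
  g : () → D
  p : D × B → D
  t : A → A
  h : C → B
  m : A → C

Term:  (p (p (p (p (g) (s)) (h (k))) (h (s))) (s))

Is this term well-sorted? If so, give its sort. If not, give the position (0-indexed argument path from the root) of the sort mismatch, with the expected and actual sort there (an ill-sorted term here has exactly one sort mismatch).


ill-sorted at position [0, 1, 0]: expected C, got B

        (g) : D
        (s) : B
      (p (g) (s)) : D
        (k) : C
      (h (k)) : B
    (p (p (g) (s)) (h (k))) : D
      (s) : B
    (h (s)) : ✗ arg 0 at [0, 1, 0] has sort B, expected C
  (s) : B


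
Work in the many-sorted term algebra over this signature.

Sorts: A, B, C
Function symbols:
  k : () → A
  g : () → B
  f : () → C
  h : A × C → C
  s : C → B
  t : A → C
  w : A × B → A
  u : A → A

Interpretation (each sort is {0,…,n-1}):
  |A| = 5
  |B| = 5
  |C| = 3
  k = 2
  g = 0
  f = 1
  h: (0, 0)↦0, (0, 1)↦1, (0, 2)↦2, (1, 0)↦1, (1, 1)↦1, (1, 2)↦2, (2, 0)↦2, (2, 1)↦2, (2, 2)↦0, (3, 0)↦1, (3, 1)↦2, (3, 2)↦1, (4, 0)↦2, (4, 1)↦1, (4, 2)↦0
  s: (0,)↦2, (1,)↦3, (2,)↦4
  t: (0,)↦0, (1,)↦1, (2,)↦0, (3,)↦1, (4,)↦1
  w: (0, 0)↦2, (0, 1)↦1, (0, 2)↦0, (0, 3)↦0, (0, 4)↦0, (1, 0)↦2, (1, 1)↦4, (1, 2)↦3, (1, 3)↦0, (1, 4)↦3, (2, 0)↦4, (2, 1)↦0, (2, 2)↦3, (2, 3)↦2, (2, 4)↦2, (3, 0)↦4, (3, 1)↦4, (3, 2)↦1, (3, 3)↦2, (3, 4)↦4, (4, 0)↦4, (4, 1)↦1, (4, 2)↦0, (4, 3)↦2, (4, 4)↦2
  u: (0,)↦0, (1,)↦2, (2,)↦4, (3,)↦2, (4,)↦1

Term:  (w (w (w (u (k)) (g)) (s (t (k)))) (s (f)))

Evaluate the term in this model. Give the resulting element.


  k = 2
  (u (k)) = u(2,) = 4
  g = 0
  (w (u (k)) (g)) = w(4, 0) = 4
  k = 2
  (t (k)) = t(2,) = 0
  (s (t (k))) = s(0,) = 2
  (w (w (u (k)) (g)) (s (t (k)))) = w(4, 2) = 0
  f = 1
  (s (f)) = s(1,) = 3
  (w (w (w (u (k)) (g)) (s (t (k)))) (s (f))) = w(0, 3) = 0

value = 0


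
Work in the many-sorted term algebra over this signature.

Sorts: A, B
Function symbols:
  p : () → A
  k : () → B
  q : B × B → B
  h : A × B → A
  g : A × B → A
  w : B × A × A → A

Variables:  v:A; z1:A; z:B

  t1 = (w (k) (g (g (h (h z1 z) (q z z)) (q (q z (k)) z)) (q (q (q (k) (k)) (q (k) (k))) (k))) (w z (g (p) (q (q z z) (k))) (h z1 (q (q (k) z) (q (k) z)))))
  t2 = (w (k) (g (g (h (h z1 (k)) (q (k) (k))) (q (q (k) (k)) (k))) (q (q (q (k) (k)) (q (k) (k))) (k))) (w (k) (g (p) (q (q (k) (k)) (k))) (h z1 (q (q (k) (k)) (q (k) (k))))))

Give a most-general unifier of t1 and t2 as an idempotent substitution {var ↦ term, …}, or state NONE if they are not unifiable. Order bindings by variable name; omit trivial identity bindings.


{z ↦ (k)}


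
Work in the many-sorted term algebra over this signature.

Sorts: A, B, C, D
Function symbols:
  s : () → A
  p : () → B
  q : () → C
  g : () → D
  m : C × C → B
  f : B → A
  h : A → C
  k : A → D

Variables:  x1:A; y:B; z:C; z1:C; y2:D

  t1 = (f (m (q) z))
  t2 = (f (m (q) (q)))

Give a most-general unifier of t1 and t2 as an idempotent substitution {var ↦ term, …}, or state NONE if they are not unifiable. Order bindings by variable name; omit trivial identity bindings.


{z ↦ (q)}


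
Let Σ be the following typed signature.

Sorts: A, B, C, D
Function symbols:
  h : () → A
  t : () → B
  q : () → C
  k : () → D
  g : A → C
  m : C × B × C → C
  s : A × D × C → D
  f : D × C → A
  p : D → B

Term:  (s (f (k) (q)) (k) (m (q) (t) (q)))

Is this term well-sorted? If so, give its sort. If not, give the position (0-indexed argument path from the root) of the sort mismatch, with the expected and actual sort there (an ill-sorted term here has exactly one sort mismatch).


well-sorted; sort = D

    (k) : D
    (q) : C
  (f (k) (q)) : A
  (k) : D
    (q) : C
    (t) : B
    (q) : C
  (m (q) (t) (q)) : C
(s (f (k) (q)) (k) (m (q) (t) (q))) : D


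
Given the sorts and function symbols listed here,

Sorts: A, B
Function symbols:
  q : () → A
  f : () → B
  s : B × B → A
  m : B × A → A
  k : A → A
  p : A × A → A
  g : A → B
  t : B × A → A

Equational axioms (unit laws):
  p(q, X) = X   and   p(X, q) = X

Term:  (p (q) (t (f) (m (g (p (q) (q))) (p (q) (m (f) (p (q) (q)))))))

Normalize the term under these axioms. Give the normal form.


1. (p (q) (t (f) (m (g (p (q) (q))) (p (q) (m (f) (p (q) (q)))))))  →  (t (f) (m (g (p (q) (q))) (p (q) (m (f) (p (q) (q))))))
2. (t (f) (m (g (p (q) (q))) (p (q) (m (f) (p (q) (q))))))  →  (t (f) (m (g (q)) (p (q) (m (f) (p (q) (q))))))
3. (t (f) (m (g (q)) (p (q) (m (f) (p (q) (q))))))  →  (t (f) (m (g (q)) (m (f) (p (q) (q)))))
4. (t (f) (m (g (q)) (m (f) (p (q) (q)))))  →  (t (f) (m (g (q)) (m (f) (q))))

normal form = (t (f) (m (g (q)) (m (f) (q))))


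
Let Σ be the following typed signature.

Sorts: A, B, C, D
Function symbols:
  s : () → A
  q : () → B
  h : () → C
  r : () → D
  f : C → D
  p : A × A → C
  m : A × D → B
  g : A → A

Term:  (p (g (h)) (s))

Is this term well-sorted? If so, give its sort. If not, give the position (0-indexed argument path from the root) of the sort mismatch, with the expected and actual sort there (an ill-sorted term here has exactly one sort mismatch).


    (h) : C
  (g (h)) : ✗ arg 0 at [0, 0] has sort C, expected A
  (s) : A

ill-sorted at position [0, 0]: expected A, got C


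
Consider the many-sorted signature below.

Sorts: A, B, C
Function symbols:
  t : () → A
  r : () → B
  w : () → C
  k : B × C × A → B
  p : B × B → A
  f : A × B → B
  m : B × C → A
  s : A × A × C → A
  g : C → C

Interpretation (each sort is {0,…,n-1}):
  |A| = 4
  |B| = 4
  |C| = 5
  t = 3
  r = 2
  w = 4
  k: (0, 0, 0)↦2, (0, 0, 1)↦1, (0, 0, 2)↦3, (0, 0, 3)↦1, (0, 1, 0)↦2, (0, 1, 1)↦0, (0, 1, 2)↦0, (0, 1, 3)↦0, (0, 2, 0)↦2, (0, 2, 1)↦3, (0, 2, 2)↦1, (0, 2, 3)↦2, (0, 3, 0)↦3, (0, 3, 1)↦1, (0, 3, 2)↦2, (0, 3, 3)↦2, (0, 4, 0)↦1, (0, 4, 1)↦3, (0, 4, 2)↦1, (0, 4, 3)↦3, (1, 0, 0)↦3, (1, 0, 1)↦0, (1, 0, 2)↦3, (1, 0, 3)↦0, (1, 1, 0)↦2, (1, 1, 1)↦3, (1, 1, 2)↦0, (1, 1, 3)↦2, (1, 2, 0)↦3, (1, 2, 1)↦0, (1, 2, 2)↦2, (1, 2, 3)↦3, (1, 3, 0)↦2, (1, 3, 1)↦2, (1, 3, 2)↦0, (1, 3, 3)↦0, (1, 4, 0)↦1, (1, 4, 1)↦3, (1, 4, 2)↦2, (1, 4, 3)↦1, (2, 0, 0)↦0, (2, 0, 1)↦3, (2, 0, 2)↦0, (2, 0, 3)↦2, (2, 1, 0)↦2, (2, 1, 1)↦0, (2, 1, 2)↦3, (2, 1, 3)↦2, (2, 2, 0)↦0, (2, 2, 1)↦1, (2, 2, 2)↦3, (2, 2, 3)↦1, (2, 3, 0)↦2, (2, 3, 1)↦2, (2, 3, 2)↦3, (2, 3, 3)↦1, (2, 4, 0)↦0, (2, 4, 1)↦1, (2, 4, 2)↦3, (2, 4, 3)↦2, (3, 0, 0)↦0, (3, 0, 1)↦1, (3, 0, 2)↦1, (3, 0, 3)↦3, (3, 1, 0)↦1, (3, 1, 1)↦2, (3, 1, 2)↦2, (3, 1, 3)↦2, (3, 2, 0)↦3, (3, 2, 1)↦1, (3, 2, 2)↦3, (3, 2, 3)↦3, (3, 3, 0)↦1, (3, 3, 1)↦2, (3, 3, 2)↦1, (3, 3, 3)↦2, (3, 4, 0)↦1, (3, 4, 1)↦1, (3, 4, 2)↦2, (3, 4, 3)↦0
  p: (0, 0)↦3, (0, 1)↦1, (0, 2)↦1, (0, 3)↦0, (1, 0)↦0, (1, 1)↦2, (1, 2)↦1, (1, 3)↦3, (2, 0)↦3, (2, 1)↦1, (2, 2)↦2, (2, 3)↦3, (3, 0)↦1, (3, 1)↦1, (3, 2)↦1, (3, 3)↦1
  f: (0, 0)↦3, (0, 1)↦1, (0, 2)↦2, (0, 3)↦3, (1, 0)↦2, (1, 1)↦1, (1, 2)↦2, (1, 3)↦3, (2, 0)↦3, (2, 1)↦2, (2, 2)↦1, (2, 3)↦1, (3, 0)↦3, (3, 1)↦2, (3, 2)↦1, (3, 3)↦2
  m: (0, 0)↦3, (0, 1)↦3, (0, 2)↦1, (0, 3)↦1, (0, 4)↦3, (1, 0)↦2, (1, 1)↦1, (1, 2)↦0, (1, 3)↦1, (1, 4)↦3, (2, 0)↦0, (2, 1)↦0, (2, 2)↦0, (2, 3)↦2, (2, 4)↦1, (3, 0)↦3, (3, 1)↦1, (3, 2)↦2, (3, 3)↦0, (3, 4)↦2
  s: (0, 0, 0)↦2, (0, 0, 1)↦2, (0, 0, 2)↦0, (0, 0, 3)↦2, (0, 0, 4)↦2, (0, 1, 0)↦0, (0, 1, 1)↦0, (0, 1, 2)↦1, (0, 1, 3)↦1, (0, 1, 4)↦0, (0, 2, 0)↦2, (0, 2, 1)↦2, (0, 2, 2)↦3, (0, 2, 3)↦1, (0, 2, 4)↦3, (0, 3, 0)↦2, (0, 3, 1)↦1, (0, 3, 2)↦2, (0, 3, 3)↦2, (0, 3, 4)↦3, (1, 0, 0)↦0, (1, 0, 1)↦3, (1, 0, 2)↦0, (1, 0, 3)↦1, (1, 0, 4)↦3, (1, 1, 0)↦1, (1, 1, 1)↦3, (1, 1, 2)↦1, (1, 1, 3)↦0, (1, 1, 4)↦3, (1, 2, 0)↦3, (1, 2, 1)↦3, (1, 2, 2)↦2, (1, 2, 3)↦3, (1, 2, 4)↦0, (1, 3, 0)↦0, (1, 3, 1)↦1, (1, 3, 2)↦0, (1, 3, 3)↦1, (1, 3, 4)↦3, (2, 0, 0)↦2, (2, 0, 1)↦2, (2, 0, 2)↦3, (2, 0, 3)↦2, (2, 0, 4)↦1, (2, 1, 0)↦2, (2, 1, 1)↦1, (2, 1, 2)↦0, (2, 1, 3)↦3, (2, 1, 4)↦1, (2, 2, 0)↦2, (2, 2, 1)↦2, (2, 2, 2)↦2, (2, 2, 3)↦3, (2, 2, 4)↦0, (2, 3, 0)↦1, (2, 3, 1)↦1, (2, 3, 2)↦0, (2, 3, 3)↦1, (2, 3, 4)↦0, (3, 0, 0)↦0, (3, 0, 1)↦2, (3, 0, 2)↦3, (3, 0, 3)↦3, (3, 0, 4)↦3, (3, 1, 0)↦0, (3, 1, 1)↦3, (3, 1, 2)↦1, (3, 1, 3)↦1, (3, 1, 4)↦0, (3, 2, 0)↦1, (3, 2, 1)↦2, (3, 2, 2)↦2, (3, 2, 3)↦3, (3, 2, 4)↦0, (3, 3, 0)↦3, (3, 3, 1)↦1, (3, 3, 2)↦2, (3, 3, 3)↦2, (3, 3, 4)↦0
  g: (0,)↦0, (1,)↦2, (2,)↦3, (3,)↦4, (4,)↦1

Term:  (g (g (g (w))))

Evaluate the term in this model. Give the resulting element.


value = 3

  w = 4
  (g (w)) = g(4,) = 1
  (g (g (w))) = g(1,) = 2
  (g (g (g (w)))) = g(2,) = 3
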